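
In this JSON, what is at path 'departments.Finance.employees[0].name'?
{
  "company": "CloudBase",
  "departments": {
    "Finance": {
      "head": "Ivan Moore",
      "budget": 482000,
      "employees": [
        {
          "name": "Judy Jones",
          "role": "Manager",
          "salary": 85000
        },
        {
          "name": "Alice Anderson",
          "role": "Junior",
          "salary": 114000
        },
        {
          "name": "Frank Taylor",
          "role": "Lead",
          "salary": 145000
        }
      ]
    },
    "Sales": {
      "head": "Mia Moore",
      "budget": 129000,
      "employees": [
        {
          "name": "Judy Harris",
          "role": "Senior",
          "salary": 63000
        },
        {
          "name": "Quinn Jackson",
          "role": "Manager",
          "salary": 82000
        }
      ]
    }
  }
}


Path: departments.Finance.employees[0].name

Navigate:
  -> departments
  -> Finance
  -> employees[0].name = 'Judy Jones'

Judy Jones


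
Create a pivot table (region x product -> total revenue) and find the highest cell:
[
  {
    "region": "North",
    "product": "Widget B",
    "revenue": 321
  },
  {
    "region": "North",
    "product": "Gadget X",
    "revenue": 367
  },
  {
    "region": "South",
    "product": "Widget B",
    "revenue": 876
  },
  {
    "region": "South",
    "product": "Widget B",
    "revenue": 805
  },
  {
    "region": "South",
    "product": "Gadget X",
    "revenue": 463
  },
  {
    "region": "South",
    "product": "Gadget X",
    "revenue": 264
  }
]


Pivot: region (rows) x product (columns) -> total revenue

     Gadget X      Widget B    
North          367           321  
South          727          1681  

Highest: South / Widget B = $1681

South / Widget B = $1681


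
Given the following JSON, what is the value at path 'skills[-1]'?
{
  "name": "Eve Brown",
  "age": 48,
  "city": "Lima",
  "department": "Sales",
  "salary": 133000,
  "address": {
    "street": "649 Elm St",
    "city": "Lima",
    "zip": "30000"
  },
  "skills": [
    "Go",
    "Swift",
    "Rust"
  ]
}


Query: skills[-1]
Path: skills -> last element
Value: Rust

Rust


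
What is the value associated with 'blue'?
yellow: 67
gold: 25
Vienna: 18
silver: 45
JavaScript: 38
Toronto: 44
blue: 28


Looking up key 'blue'
Value: 28

28


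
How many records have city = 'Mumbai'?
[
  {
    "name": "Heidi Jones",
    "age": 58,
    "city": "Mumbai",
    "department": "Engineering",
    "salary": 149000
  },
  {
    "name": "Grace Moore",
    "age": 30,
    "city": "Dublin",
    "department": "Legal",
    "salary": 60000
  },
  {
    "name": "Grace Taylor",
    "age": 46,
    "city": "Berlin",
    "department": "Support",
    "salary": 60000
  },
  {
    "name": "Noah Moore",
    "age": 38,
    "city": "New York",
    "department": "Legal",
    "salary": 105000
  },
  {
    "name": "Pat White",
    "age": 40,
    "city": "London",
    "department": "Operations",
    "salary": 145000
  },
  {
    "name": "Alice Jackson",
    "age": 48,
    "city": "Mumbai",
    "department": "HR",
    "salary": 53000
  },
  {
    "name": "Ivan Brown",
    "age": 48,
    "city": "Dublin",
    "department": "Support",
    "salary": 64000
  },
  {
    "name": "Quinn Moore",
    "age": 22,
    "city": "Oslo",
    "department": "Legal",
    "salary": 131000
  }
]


Data: 8 records
Condition: city = 'Mumbai'

Checking each record:
  Heidi Jones: Mumbai MATCH
  Grace Moore: Dublin
  Grace Taylor: Berlin
  Noah Moore: New York
  Pat White: London
  Alice Jackson: Mumbai MATCH
  Ivan Brown: Dublin
  Quinn Moore: Oslo

Count: 2

2


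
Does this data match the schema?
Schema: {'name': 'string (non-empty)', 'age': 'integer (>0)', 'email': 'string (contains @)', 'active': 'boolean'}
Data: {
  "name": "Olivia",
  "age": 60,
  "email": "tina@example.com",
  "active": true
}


Validating each field against schema:
  name: OK (non-empty string)
  age: OK (positive integer)
  email: OK (string with @)
  active: OK (boolean)

Result: VALID

VALID


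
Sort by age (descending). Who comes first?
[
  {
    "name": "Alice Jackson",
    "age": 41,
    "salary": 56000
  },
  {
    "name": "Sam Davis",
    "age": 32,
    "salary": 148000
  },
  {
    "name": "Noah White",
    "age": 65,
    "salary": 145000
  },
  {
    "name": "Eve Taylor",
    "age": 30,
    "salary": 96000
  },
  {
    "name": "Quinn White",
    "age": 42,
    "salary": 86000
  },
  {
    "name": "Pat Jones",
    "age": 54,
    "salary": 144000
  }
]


Sort by: age (descending)

Sorted order:
  1. Noah White (age = 65)
  2. Pat Jones (age = 54)
  3. Quinn White (age = 42)
  4. Alice Jackson (age = 41)
  5. Sam Davis (age = 32)
  6. Eve Taylor (age = 30)

First: Noah White

Noah White


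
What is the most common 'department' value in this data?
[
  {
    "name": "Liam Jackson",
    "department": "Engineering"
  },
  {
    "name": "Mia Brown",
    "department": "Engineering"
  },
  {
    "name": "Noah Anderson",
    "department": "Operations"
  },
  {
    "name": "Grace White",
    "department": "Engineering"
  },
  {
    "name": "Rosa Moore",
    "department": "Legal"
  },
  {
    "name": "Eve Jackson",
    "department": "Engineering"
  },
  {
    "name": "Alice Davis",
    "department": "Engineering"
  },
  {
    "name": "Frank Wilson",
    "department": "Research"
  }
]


Counting 'department' values across 8 records:

  Engineering: 5 #####
  Operations: 1 #
  Legal: 1 #
  Research: 1 #

Most common: Engineering (5 times)

Engineering (5 times)


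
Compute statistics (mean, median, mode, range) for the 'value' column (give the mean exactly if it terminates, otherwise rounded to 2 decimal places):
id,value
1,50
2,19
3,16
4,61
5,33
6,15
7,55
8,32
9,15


Data: [50, 19, 16, 61, 33, 15, 55, 32, 15]
Count: 9
Sum: 296
Mean: 296/9 ≈ 32.89 (rounded to 2 decimal places)
Sorted: [15, 15, 16, 19, 32, 33, 50, 55, 61]
Median: 32.0
Mode: 15 (2 times)
Range: 61 - 15 = 46
Min: 15, Max: 61

mean≈32.89, median=32.0, mode=15, range=46


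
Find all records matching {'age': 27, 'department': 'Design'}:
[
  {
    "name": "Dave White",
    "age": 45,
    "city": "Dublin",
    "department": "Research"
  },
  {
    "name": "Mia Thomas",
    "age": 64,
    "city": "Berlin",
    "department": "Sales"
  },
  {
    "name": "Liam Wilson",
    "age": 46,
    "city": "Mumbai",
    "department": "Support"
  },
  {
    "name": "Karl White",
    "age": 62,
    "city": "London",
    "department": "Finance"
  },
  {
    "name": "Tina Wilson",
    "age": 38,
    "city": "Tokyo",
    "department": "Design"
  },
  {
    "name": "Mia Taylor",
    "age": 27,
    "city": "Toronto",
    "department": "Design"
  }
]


Search criteria: {'age': 27, 'department': 'Design'}

Checking 6 records:
  Dave White: {age: 45, department: Research}
  Mia Thomas: {age: 64, department: Sales}
  Liam Wilson: {age: 46, department: Support}
  Karl White: {age: 62, department: Finance}
  Tina Wilson: {age: 38, department: Design}
  Mia Taylor: {age: 27, department: Design} <-- MATCH

Matches: ["Mia Taylor"]

["Mia Taylor"]


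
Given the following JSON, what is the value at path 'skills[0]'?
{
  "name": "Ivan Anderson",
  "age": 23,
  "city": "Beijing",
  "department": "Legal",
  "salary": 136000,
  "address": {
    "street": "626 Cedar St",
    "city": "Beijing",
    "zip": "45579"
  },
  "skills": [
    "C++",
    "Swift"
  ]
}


Query: skills[0]
Path: skills -> first element
Value: C++

C++


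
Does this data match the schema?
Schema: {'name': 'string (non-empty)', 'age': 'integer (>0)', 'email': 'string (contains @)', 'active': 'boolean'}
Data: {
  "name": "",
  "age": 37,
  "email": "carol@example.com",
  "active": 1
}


Validating each field against schema:
  name: FAIL ("" is an empty string)
  age: OK (positive integer)
  email: OK (string with @)
  active: FAIL (1 is not a boolean)

Result: INVALID (2 errors: name, active)

INVALID (2 errors: name, active)


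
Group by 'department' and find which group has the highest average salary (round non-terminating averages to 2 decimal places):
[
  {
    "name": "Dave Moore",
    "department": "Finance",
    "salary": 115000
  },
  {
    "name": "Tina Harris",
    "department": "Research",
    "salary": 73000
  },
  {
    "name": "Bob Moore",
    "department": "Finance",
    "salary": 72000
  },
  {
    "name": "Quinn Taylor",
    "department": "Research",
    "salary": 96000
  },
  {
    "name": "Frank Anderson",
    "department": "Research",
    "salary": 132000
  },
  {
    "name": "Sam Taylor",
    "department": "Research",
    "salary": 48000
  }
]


Group by: department

Groups:
  Finance: 2 people, avg salary = 187000/2 = $93500
  Research: 4 people, avg salary = 349000/4 = $87250

Highest average salary: Finance ($93500)

Finance ($93500)


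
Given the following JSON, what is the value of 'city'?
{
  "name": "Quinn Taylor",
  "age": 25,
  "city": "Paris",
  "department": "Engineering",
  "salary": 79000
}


Looking up field 'city'
Value: Paris

Paris


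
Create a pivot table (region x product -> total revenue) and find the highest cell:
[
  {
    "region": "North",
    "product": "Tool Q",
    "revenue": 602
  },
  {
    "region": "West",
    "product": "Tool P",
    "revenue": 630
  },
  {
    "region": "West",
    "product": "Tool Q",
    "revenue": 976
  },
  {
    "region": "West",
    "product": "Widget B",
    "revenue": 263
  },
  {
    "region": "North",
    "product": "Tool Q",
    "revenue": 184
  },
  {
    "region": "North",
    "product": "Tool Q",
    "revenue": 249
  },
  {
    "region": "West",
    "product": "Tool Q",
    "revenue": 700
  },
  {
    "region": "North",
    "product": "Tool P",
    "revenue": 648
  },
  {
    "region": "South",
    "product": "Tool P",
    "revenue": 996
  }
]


Pivot: region (rows) x product (columns) -> total revenue

     Tool P        Tool Q        Widget B    
North          648          1035             0  
South          996             0             0  
West           630          1676           263  

Highest: West / Tool Q = $1676

West / Tool Q = $1676


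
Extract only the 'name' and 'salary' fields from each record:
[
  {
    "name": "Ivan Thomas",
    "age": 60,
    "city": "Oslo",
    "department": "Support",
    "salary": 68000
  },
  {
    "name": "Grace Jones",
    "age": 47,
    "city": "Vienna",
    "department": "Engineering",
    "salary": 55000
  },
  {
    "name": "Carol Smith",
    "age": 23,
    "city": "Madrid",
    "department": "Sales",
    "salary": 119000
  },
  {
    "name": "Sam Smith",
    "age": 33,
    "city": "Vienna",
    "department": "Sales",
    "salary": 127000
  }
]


Original: 4 records with fields: name, age, city, department, salary
Keep: ['name', 'salary']
Drop: ['age', 'city', 'department']
Result: 4 records, 2 fields each

[
  {
    "name": "Ivan Thomas",
    "salary": 68000
  },
  {
    "name": "Grace Jones",
    "salary": 55000
  },
  {
    "name": "Carol Smith",
    "salary": 119000
  },
  {
    "name": "Sam Smith",
    "salary": 127000
  }
]


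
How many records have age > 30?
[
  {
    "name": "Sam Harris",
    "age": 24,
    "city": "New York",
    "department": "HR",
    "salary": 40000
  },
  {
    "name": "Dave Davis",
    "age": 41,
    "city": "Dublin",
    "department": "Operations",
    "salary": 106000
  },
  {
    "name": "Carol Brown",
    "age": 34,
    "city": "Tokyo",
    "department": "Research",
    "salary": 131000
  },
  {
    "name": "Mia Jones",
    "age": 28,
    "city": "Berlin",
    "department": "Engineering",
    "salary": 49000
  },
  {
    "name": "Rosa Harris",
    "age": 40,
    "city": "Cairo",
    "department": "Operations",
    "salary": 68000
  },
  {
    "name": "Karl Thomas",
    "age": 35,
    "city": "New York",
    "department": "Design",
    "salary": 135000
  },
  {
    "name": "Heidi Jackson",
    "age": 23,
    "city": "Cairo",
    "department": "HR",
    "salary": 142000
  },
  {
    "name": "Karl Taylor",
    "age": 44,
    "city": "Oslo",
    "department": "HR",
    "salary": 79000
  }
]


Data: 8 records
Condition: age > 30

Checking each record:
  Sam Harris: 24
  Dave Davis: 41 MATCH
  Carol Brown: 34 MATCH
  Mia Jones: 28
  Rosa Harris: 40 MATCH
  Karl Thomas: 35 MATCH
  Heidi Jackson: 23
  Karl Taylor: 44 MATCH

Count: 5

5


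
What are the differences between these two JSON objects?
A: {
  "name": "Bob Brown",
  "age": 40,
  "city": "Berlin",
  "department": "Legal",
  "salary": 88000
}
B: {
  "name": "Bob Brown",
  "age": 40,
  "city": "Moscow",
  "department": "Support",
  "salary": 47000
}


Comparing each field (in key order):
  name: same
  age: same
  city: DIFFERENT
  department: DIFFERENT
  salary: DIFFERENT
Differences:
  city: Berlin -> Moscow
  department: Legal -> Support
  salary: 88000 -> 47000

3 field(s) changed

3 changes: city, department, salary


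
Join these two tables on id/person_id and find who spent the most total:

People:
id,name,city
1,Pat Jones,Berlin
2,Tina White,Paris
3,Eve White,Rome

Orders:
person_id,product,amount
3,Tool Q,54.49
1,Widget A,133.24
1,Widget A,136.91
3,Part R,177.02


Join on: people.id = orders.person_id

Joined rows:
  Eve White (Rome) bought Tool Q for $54.49
  Pat Jones (Berlin) bought Widget A for $133.24
  Pat Jones (Berlin) bought Widget A for $136.91
  Eve White (Rome) bought Part R for $177.02

Total per person:
  Pat Jones: $270.15
  Eve White: $231.51

Top spender: Pat Jones ($270.15)

Pat Jones ($270.15)


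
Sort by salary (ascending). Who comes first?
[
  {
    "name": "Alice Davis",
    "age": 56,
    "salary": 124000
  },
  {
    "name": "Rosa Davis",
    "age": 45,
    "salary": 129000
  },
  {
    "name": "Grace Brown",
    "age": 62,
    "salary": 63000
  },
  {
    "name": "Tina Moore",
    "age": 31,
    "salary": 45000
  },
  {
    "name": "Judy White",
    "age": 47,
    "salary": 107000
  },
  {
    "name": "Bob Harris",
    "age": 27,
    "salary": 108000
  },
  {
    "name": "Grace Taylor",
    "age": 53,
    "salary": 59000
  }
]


Sort by: salary (ascending)

Sorted order:
  1. Tina Moore (salary = 45000)
  2. Grace Taylor (salary = 59000)
  3. Grace Brown (salary = 63000)
  4. Judy White (salary = 107000)
  5. Bob Harris (salary = 108000)
  6. Alice Davis (salary = 124000)
  7. Rosa Davis (salary = 129000)

First: Tina Moore

Tina Moore


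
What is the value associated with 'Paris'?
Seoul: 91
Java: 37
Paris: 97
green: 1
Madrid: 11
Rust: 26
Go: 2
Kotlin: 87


Looking up key 'Paris'
Value: 97

97


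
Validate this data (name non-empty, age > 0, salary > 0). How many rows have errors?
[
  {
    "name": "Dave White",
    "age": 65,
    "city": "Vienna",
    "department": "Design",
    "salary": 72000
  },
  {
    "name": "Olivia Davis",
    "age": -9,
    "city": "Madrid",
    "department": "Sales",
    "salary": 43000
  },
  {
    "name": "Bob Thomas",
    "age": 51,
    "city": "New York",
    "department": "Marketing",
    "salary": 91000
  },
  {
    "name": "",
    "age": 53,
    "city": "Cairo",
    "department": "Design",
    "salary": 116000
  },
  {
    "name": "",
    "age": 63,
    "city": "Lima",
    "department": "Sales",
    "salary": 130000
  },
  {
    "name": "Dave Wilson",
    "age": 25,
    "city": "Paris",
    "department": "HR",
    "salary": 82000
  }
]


Validating 6 records:
Rules: name non-empty, age > 0, salary > 0

  Row 1 (Dave White): OK
  Row 2 (Olivia Davis): negative age: -9
  Row 3 (Bob Thomas): OK
  Row 4 (???): empty name
  Row 5 (???): empty name
  Row 6 (Dave Wilson): OK

Total errors: 3

3 errors


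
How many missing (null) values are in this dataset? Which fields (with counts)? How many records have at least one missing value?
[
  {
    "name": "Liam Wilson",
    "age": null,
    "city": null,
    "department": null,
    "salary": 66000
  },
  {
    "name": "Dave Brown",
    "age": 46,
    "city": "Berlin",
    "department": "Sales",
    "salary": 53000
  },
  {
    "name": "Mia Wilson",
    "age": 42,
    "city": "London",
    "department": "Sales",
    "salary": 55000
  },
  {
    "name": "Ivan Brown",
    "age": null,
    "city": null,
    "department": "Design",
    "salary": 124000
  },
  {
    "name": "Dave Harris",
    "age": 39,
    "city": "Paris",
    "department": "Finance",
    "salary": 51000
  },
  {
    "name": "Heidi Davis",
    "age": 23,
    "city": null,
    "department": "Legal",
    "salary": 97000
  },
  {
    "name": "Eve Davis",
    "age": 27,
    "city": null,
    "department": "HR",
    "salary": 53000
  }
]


Checking for missing (null) values in 7 records:

  Liam Wilson: age, city, department
  Dave Brown: complete
  Mia Wilson: complete
  Ivan Brown: age, city
  Dave Harris: complete
  Heidi Davis: city
  Eve Davis: city

Per field:
  name: 0 missing
  age: 2 missing
  city: 4 missing
  department: 1 missing
  salary: 0 missing

Total missing values: 7
Records with any missing: 4

7 missing values (age: 2, city: 4, department: 1); 4 incomplete records


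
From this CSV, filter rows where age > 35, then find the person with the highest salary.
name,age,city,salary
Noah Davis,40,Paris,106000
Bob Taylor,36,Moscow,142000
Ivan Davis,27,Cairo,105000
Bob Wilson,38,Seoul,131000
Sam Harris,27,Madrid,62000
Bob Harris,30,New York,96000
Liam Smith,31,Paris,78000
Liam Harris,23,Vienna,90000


Filter: age > 35
Sort by: salary (descending)

Filtered records (3):
  Bob Taylor, age 36, salary $142000
  Bob Wilson, age 38, salary $131000
  Noah Davis, age 40, salary $106000

Highest salary: Bob Taylor ($142000)

Bob Taylor


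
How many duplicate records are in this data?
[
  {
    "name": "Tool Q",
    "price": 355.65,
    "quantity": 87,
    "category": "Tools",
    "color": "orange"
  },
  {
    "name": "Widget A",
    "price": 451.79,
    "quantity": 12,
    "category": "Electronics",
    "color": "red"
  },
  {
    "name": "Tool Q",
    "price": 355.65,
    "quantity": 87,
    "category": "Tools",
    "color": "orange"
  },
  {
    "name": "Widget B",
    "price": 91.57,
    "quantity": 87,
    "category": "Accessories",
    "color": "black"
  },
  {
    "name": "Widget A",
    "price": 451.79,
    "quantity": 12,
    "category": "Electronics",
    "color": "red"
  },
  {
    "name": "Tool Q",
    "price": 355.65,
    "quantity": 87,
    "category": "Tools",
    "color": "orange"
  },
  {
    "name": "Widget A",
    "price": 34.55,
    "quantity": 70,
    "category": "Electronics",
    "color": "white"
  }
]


Checking 7 records for duplicates:

  Row 1: Tool Q ($355.65, qty 87)
  Row 2: Widget A ($451.79, qty 12)
  Row 3: Tool Q ($355.65, qty 87) <-- DUPLICATE
  Row 4: Widget B ($91.57, qty 87)
  Row 5: Widget A ($451.79, qty 12) <-- DUPLICATE
  Row 6: Tool Q ($355.65, qty 87) <-- DUPLICATE
  Row 7: Widget A ($34.55, qty 70)

Duplicates found: 3
Unique records: 4

3 duplicates, 4 unique


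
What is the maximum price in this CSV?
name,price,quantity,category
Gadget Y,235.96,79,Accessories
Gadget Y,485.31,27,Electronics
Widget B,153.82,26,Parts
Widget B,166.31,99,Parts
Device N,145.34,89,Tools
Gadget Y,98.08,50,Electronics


Computing maximum price:
Values: [235.96, 485.31, 153.82, 166.31, 145.34, 98.08]
Max = 485.31

485.31


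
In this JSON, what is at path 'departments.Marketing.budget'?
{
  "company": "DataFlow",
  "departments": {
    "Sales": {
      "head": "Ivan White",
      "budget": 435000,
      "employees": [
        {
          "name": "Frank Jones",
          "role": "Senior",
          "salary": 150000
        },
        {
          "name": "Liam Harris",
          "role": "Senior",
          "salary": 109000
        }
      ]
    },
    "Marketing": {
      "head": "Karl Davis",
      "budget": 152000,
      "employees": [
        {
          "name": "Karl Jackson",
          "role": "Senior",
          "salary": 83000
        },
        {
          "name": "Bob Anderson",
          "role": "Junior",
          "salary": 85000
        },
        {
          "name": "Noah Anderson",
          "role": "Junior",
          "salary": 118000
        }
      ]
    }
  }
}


Path: departments.Marketing.budget

Navigate:
  -> departments
  -> Marketing
  -> budget = 152000

152000


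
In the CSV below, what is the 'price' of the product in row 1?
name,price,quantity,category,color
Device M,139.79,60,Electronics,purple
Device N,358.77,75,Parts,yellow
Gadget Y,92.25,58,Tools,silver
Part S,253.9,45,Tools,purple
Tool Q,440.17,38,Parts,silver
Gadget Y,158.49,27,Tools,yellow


Query: Row 1 ('Device M'), column 'price'
Value: 139.79

139.79


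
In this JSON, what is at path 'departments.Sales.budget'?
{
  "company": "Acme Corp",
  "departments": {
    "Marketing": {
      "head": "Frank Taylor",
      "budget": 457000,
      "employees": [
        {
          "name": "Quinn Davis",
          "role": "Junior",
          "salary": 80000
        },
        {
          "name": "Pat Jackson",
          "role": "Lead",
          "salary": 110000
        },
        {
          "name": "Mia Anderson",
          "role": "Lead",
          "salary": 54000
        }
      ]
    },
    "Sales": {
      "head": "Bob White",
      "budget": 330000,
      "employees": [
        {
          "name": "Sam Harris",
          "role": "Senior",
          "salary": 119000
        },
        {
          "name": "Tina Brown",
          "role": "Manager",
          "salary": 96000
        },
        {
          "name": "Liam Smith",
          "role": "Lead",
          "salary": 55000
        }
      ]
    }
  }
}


Path: departments.Sales.budget

Navigate:
  -> departments
  -> Sales
  -> budget = 330000

330000


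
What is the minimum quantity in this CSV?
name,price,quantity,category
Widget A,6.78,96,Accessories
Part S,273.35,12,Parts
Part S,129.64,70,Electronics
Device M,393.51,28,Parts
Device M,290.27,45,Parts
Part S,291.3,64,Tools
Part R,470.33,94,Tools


Computing minimum quantity:
Values: [96, 12, 70, 28, 45, 64, 94]
Min = 12

12


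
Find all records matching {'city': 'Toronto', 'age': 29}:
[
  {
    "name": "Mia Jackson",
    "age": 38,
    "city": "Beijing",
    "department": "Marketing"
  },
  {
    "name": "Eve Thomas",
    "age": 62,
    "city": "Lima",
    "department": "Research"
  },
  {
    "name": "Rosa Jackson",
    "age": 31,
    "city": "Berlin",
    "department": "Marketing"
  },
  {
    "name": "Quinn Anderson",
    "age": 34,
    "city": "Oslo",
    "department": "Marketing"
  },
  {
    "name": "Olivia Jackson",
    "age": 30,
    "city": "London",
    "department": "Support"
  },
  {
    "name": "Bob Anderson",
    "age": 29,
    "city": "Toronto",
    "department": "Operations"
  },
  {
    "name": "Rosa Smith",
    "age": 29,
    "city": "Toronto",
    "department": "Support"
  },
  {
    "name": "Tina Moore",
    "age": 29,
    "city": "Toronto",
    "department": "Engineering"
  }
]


Search criteria: {'city': 'Toronto', 'age': 29}

Checking 8 records:
  Mia Jackson: {city: Beijing, age: 38}
  Eve Thomas: {city: Lima, age: 62}
  Rosa Jackson: {city: Berlin, age: 31}
  Quinn Anderson: {city: Oslo, age: 34}
  Olivia Jackson: {city: London, age: 30}
  Bob Anderson: {city: Toronto, age: 29} <-- MATCH
  Rosa Smith: {city: Toronto, age: 29} <-- MATCH
  Tina Moore: {city: Toronto, age: 29} <-- MATCH

Matches: ["Bob Anderson", "Rosa Smith", "Tina Moore"]

["Bob Anderson", "Rosa Smith", "Tina Moore"]


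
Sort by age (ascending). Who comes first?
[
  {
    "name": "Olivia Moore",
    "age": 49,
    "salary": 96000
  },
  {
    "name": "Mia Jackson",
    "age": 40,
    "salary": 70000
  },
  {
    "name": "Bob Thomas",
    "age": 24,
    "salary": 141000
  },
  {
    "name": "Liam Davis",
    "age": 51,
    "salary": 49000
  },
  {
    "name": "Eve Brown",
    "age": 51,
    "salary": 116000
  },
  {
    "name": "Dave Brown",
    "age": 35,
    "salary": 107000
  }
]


Sort by: age (ascending)

Sorted order:
  1. Bob Thomas (age = 24)
  2. Dave Brown (age = 35)
  3. Mia Jackson (age = 40)
  4. Olivia Moore (age = 49)
  5. Liam Davis (age = 51)
  6. Eve Brown (age = 51)

First: Bob Thomas

Bob Thomas


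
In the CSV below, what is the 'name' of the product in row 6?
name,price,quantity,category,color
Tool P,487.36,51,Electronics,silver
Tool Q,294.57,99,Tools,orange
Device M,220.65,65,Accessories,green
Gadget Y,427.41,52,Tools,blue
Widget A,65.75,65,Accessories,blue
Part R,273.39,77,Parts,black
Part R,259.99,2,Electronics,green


Query: Row 6 ('Part R'), column 'name'
Value: Part R

Part R


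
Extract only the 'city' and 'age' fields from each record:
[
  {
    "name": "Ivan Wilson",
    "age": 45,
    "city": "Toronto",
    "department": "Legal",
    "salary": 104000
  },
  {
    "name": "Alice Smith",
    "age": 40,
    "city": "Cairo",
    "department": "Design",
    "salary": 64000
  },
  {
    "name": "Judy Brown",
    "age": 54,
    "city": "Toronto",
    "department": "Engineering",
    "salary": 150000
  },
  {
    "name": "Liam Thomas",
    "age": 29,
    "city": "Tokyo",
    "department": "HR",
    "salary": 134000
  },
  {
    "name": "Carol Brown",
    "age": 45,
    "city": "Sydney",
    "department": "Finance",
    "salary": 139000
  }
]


Original: 5 records with fields: name, age, city, department, salary
Keep: ['city', 'age']
Drop: ['name', 'department', 'salary']
Result: 5 records, 2 fields each

[
  {
    "city": "Toronto",
    "age": 45
  },
  {
    "city": "Cairo",
    "age": 40
  },
  {
    "city": "Toronto",
    "age": 54
  },
  {
    "city": "Tokyo",
    "age": 29
  },
  {
    "city": "Sydney",
    "age": 45
  }
]


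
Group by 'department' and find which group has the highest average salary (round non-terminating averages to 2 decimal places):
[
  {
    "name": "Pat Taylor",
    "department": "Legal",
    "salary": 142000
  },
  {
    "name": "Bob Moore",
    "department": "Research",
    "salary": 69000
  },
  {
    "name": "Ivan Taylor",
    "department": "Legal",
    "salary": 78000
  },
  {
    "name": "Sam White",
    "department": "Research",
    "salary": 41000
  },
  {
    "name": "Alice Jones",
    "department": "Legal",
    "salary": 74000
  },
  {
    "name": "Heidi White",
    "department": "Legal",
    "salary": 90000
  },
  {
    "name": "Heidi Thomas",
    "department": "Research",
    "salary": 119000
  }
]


Group by: department

Groups:
  Legal: 4 people, avg salary = 384000/4 = $96000
  Research: 3 people, avg salary = 229000/3 ≈ $76333.33

Highest average salary: Legal ($96000)

Legal ($96000)


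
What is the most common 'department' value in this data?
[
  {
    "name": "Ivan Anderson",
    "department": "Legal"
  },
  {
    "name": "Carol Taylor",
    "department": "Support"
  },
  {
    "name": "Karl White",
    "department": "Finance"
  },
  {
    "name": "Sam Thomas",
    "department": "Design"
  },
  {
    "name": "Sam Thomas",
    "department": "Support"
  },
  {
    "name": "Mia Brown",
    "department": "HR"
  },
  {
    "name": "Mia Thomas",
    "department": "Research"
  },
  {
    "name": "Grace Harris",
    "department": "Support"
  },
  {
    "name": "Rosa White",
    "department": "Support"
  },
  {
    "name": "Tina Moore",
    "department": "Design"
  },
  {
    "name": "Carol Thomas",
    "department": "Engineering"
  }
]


Counting 'department' values across 11 records:

  Support: 4 ####
  Design: 2 ##
  Legal: 1 #
  Finance: 1 #
  HR: 1 #
  Research: 1 #
  Engineering: 1 #

Most common: Support (4 times)

Support (4 times)


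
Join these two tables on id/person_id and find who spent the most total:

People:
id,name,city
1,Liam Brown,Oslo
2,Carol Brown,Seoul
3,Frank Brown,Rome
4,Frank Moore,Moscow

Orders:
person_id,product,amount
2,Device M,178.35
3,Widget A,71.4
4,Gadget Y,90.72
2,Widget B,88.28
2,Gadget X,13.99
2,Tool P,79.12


Join on: people.id = orders.person_id

Joined rows:
  Carol Brown (Seoul) bought Device M for $178.35
  Frank Brown (Rome) bought Widget A for $71.4
  Frank Moore (Moscow) bought Gadget Y for $90.72
  Carol Brown (Seoul) bought Widget B for $88.28
  Carol Brown (Seoul) bought Gadget X for $13.99
  Carol Brown (Seoul) bought Tool P for $79.12

Total per person:
  Carol Brown: $359.74
  Frank Moore: $90.72
  Frank Brown: $71.40

Top spender: Carol Brown ($359.74)

Carol Brown ($359.74)


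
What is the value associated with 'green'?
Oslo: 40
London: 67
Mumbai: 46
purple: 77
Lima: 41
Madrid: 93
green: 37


Looking up key 'green'
Value: 37

37


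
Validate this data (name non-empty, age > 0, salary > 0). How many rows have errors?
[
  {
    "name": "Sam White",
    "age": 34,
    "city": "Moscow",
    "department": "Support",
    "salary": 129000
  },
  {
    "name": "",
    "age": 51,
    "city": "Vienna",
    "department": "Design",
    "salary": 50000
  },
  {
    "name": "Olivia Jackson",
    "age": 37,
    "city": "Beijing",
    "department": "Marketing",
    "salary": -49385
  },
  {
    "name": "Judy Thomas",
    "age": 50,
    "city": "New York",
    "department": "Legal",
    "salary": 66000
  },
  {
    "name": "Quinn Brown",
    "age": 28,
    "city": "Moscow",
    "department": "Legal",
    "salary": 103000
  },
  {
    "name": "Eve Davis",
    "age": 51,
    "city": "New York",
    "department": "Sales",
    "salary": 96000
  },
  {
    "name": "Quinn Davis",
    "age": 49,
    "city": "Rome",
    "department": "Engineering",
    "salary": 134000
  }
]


Validating 7 records:
Rules: name non-empty, age > 0, salary > 0

  Row 1 (Sam White): OK
  Row 2 (???): empty name
  Row 3 (Olivia Jackson): negative salary: -49385
  Row 4 (Judy Thomas): OK
  Row 5 (Quinn Brown): OK
  Row 6 (Eve Davis): OK
  Row 7 (Quinn Davis): OK

Total errors: 2

2 errors


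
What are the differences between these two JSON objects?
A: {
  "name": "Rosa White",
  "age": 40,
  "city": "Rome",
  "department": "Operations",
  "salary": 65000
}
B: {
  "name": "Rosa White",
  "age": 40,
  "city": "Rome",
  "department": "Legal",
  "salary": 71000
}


Comparing each field (in key order):
  name: same
  age: same
  city: same
  department: DIFFERENT
  salary: DIFFERENT
Differences:
  department: Operations -> Legal
  salary: 65000 -> 71000

2 field(s) changed

2 changes: department, salary


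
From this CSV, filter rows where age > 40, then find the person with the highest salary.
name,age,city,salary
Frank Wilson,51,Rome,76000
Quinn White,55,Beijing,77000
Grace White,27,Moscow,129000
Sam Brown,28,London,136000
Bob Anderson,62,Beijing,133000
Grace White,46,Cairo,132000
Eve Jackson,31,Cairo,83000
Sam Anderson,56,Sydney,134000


Filter: age > 40
Sort by: salary (descending)

Filtered records (5):
  Sam Anderson, age 56, salary $134000
  Bob Anderson, age 62, salary $133000
  Grace White, age 46, salary $132000
  Quinn White, age 55, salary $77000
  Frank Wilson, age 51, salary $76000

Highest salary: Sam Anderson ($134000)

Sam Anderson


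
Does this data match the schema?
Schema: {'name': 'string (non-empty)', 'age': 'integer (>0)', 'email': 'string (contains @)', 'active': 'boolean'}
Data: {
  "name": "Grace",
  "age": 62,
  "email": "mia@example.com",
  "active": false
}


Validating each field against schema:
  name: OK (non-empty string)
  age: OK (positive integer)
  email: OK (string with @)
  active: OK (boolean)

Result: VALID

VALID


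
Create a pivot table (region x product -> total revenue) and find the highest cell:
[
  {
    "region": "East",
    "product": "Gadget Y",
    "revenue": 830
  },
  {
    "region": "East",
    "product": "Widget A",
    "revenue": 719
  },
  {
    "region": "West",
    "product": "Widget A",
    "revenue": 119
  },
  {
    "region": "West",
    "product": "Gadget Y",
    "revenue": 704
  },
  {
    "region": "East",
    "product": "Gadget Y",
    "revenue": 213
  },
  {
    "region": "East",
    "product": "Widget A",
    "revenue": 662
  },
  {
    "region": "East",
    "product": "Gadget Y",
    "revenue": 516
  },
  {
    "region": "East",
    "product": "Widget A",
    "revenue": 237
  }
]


Pivot: region (rows) x product (columns) -> total revenue

     Gadget Y      Widget A    
East          1559          1618  
West           704           119  

Highest: East / Widget A = $1618

East / Widget A = $1618


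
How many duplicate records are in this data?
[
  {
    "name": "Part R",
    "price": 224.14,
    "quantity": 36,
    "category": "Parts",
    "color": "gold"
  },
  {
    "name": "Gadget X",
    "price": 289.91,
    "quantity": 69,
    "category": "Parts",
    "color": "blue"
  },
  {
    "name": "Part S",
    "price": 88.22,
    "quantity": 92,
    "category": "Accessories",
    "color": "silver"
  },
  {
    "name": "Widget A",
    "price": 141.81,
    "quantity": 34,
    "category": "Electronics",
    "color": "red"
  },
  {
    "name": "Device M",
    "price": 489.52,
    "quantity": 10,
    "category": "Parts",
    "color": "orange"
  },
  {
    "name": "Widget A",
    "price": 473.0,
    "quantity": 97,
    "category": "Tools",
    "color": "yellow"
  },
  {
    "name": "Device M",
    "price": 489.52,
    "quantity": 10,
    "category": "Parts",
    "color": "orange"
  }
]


Checking 7 records for duplicates:

  Row 1: Part R ($224.14, qty 36)
  Row 2: Gadget X ($289.91, qty 69)
  Row 3: Part S ($88.22, qty 92)
  Row 4: Widget A ($141.81, qty 34)
  Row 5: Device M ($489.52, qty 10)
  Row 6: Widget A ($473.0, qty 97)
  Row 7: Device M ($489.52, qty 10) <-- DUPLICATE

Duplicates found: 1
Unique records: 6

1 duplicates, 6 unique


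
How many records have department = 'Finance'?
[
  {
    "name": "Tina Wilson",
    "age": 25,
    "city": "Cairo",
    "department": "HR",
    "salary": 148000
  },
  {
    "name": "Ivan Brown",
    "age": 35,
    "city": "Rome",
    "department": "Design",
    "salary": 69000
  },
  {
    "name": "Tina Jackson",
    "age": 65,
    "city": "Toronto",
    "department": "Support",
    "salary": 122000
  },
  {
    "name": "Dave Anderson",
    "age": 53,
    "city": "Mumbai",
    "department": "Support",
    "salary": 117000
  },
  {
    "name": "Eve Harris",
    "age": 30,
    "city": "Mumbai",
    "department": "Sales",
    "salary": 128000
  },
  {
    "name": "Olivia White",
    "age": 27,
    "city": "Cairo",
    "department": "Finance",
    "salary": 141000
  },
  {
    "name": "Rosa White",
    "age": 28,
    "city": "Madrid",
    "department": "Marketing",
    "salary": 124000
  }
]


Data: 7 records
Condition: department = 'Finance'

Checking each record:
  Tina Wilson: HR
  Ivan Brown: Design
  Tina Jackson: Support
  Dave Anderson: Support
  Eve Harris: Sales
  Olivia White: Finance MATCH
  Rosa White: Marketing

Count: 1

1


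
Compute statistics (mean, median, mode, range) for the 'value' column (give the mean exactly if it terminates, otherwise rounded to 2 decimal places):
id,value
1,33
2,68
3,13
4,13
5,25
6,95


Data: [33, 68, 13, 13, 25, 95]
Count: 6
Sum: 247
Mean: 247/6 ≈ 41.17 (rounded to 2 decimal places)
Sorted: [13, 13, 25, 33, 68, 95]
Median: 29.0
Mode: 13 (2 times)
Range: 95 - 13 = 82
Min: 13, Max: 95

mean≈41.17, median=29.0, mode=13, range=82


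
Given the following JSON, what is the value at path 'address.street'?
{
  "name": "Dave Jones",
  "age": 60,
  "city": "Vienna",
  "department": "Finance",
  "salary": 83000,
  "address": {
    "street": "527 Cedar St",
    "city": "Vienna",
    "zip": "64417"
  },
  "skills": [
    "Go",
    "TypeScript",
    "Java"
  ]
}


Query: address.street
Path: address -> street
Value: 527 Cedar St

527 Cedar St


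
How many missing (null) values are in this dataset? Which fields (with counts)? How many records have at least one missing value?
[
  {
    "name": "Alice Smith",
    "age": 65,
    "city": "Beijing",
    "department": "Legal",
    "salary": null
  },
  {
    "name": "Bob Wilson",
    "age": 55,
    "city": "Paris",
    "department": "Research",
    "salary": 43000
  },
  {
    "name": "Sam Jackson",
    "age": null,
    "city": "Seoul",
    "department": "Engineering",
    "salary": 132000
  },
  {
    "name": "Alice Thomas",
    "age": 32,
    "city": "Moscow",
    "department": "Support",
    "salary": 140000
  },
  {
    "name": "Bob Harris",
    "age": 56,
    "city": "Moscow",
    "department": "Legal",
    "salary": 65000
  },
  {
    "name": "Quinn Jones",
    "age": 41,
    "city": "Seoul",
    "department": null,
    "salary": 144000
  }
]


Checking for missing (null) values in 6 records:

  Alice Smith: salary
  Bob Wilson: complete
  Sam Jackson: age
  Alice Thomas: complete
  Bob Harris: complete
  Quinn Jones: department

Per field:
  name: 0 missing
  age: 1 missing
  city: 0 missing
  department: 1 missing
  salary: 1 missing

Total missing values: 3
Records with any missing: 3

3 missing values (age: 1, department: 1, salary: 1); 3 incomplete records


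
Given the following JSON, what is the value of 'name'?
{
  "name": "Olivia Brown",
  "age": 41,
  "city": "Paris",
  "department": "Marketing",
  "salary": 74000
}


Looking up field 'name'
Value: Olivia Brown

Olivia Brown


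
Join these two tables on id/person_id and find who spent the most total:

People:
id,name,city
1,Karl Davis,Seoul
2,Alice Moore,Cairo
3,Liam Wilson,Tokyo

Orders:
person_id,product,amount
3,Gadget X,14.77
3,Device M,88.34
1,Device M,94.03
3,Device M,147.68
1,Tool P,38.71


Join on: people.id = orders.person_id

Joined rows:
  Liam Wilson (Tokyo) bought Gadget X for $14.77
  Liam Wilson (Tokyo) bought Device M for $88.34
  Karl Davis (Seoul) bought Device M for $94.03
  Liam Wilson (Tokyo) bought Device M for $147.68
  Karl Davis (Seoul) bought Tool P for $38.71

Total per person:
  Liam Wilson: $250.79
  Karl Davis: $132.74

Top spender: Liam Wilson ($250.79)

Liam Wilson ($250.79)


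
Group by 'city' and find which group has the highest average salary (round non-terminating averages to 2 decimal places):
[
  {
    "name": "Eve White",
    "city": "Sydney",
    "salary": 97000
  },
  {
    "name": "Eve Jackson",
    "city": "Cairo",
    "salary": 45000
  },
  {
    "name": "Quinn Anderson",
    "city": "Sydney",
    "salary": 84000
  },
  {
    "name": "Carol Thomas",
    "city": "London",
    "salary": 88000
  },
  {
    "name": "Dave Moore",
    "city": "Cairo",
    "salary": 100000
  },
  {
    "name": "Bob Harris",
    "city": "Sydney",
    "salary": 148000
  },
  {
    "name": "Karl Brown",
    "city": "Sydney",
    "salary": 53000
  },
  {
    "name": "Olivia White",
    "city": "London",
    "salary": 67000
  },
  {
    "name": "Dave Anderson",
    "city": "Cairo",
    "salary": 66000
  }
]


Group by: city

Groups:
  Cairo: 3 people, avg salary = 211000/3 ≈ $70333.33
  London: 2 people, avg salary = 155000/2 = $77500
  Sydney: 4 people, avg salary = 382000/4 = $95500

Highest average salary: Sydney ($95500)

Sydney ($95500)


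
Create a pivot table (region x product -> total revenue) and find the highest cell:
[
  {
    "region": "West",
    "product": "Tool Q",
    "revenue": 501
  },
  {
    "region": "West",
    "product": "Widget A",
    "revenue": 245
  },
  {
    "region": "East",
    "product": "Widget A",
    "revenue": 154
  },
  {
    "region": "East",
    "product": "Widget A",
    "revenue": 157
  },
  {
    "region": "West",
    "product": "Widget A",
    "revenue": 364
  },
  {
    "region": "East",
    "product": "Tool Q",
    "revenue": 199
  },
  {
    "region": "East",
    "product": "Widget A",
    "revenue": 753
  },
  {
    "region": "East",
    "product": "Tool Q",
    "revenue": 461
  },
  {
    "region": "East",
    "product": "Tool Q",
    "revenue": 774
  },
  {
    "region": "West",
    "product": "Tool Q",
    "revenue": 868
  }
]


Pivot: region (rows) x product (columns) -> total revenue

     Tool Q        Widget A    
East          1434          1064  
West          1369           609  

Highest: East / Tool Q = $1434

East / Tool Q = $1434


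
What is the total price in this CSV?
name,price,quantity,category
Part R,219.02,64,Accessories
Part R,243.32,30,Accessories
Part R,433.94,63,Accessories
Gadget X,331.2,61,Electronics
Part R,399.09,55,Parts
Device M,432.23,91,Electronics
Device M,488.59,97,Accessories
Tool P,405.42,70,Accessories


Computing total price:
Values: [219.02, 243.32, 433.94, 331.2, 399.09, 432.23, 488.59, 405.42]
Sum = 2952.81

2952.81


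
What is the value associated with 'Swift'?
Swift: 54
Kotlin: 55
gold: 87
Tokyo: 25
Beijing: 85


Looking up key 'Swift'
Value: 54

54
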